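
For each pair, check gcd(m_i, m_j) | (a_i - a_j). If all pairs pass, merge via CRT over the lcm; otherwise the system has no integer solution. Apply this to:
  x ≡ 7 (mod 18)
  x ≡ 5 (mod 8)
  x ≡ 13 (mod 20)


Moduli 18, 8, 20 are not pairwise coprime, so CRT works modulo lcm(m_i) when all pairwise compatibility conditions hold.
Pairwise compatibility: gcd(m_i, m_j) must divide a_i - a_j for every pair.
Merge one congruence at a time:
  Start: x ≡ 7 (mod 18).
  Combine with x ≡ 5 (mod 8): gcd(18, 8) = 2; 5 - 7 = -2, which IS divisible by 2, so compatible.
    Write x = 7 + 18·t and substitute into x ≡ 5 (mod 8): 18·t ≡ 5 − 7 = -2 (mod 8).
    Divide the congruence (and modulus) by g = 2: 9·t ≡ -1 (mod 4).
    Reduce coefficients mod 4: 1·t ≡ 3 (mod 4).
    So t ≡ 3 (mod 4).
    Then x = 7 + 18·3 = 61, valid modulo lcm(18, 8) = 72: x ≡ 61 (mod 72).
  Combine with x ≡ 13 (mod 20): gcd(72, 20) = 4; 13 - 61 = -48, which IS divisible by 4, so compatible.
    Write x = 61 + 72·t and substitute into x ≡ 13 (mod 20): 72·t ≡ 13 − 61 = -48 (mod 20).
    Divide the congruence (and modulus) by g = 4: 18·t ≡ -12 (mod 5).
    Reduce coefficients mod 5: 3·t ≡ 3 (mod 5).
    The inverse of 3 mod 5 is 2 (since 3·2 = 6 = 1·5 + 1), so t ≡ 2·3 = 6 ≡ 1 (mod 5).
    Then x = 61 + 72·1 = 133, valid modulo lcm(72, 20) = 360: x ≡ 133 (mod 360).
Verify: 133 mod 18 = 7, 133 mod 8 = 5, 133 mod 20 = 13.

x ≡ 133 (mod 360).


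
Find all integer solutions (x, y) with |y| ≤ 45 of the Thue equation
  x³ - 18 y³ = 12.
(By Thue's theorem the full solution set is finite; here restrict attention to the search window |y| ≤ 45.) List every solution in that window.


The equation is x³ - 18y³ = 12. For fixed y, x³ = 18·y³ + 12, so a solution requires the RHS to be a perfect cube.
Strategy: iterate y from -45 to 45, compute RHS = 18·y³ + 12, and check whether it is a (positive or negative) perfect cube.
Check small values of y:
  y = 0: RHS = 12 is not a perfect cube.
  y = 1: RHS = 30 is not a perfect cube.
  y = -1: RHS = -6 is not a perfect cube.
  y = 2: RHS = 156 is not a perfect cube.
  y = -2: RHS = -132 is not a perfect cube.
  y = 3: RHS = 498 is not a perfect cube.
  y = -3: RHS = -474 is not a perfect cube.
Continuing the search up to |y| = 45 finds no solutions either.
No (x, y) in the scanned range satisfies the equation.

No integer solutions with |y| ≤ 45.


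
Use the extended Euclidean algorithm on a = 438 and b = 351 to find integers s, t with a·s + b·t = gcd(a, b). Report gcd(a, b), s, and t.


Euclidean algorithm on (438, 351) — divide until remainder is 0:
  438 = 1 · 351 + 87
  351 = 4 · 87 + 3
  87 = 29 · 3 + 0
gcd(438, 351) = 3.
Track Bezout coefficients alongside the remainders: start with r₀ = 438 = a·1 + b·0 (s = 1, t = 0) and r₁ = 351 = a·0 + b·1 (s = 0, t = 1); each new remainder r_{k+1} = r_{k-1} − q_k·r_k inherits s_{k+1} = s_{k-1} − q_k·s_k, t_{k+1} = t_{k-1} − q_k·t_k, so r_k = a·s_k + b·t_k at every step:
  q = 1: r = 87, s = 1 − 1·0 = 1, t = 0 − 1·1 = -1  (check: 438·1 + 351·(-1) = 87)
  q = 4: r = 3, s = 0 − 4·1 = -4, t = 1 − 4·(-1) = 5  (check: 438·(-4) + 351·5 = 3)
The row with r = 3 (the gcd) gives the Bezout coefficients s = -4, t = 5.
Result: 438 · (-4) + 351 · (5) = 3.

gcd(438, 351) = 3; s = -4, t = 5 (check: 438·(-4) + 351·5 = 3).


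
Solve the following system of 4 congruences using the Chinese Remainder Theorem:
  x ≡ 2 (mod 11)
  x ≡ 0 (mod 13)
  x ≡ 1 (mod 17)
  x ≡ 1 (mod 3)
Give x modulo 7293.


Product of moduli M = 11 · 13 · 17 · 3 = 7293.
Merge one congruence at a time:
  Start: x ≡ 2 (mod 11).
  Combine with x ≡ 0 (mod 13); new modulus lcm = 143.
    Write x = 2 + 11·t and substitute into x ≡ 0 (mod 13): 11·t ≡ 0 − 2 = -2 (mod 13).
    Reduce coefficients mod 13: 11·t ≡ 11 (mod 13).
    The inverse of 11 mod 13 is 6 (since 11·6 = 66 = 5·13 + 1), so t ≡ 6·11 = 66 ≡ 1 (mod 13).
    Then x = 2 + 11·1 = 13, valid modulo lcm(11, 13) = 143: x ≡ 13 (mod 143).
  Combine with x ≡ 1 (mod 17); new modulus lcm = 2431.
    Write x = 13 + 143·t and substitute into x ≡ 1 (mod 17): 143·t ≡ 1 − 13 = -12 (mod 17).
    Reduce coefficients mod 17: 7·t ≡ 5 (mod 17).
    The inverse of 7 mod 17 is 5 (since 7·5 = 35 = 2·17 + 1), so t ≡ 5·5 = 25 ≡ 8 (mod 17).
    Then x = 13 + 143·8 = 1157, valid modulo lcm(143, 17) = 2431: x ≡ 1157 (mod 2431).
  Combine with x ≡ 1 (mod 3); new modulus lcm = 7293.
    Write x = 1157 + 2431·t and substitute into x ≡ 1 (mod 3): 2431·t ≡ 1 − 1157 = -1156 (mod 3).
    Reduce coefficients mod 3: 1·t ≡ 2 (mod 3).
    So t ≡ 2 (mod 3).
    Then x = 1157 + 2431·2 = 6019, valid modulo lcm(2431, 3) = 7293: x ≡ 6019 (mod 7293).
Verify against each original: 6019 mod 11 = 2, 6019 mod 13 = 0, 6019 mod 17 = 1, 6019 mod 3 = 1.

x ≡ 6019 (mod 7293).


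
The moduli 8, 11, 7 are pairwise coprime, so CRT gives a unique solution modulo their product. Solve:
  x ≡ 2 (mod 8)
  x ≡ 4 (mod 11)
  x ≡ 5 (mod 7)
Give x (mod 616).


Moduli 8, 11, 7 are pairwise coprime; by CRT there is a unique solution modulo M = 8 · 11 · 7 = 616.
Solve pairwise, accumulating the modulus:
  Start with x ≡ 2 (mod 8).
  Combine with x ≡ 4 (mod 11): since gcd(8, 11) = 1, we get a unique residue mod 88.
    Write x = 2 + 8·t and substitute into x ≡ 4 (mod 11): 8·t ≡ 4 − 2 = 2 (mod 11).
    The inverse of 8 mod 11 is 7 (since 8·7 = 56 = 5·11 + 1), so t ≡ 7·2 = 14 ≡ 3 (mod 11).
    Then x = 2 + 8·3 = 26, valid modulo lcm(8, 11) = 88: x ≡ 26 (mod 88).
  Combine with x ≡ 5 (mod 7): since gcd(88, 7) = 1, we get a unique residue mod 616.
    Write x = 26 + 88·t and substitute into x ≡ 5 (mod 7): 88·t ≡ 5 − 26 = -21 (mod 7).
    Reduce coefficients mod 7: 4·t ≡ 0 (mod 7).
    The inverse of 4 mod 7 is 2 (since 4·2 = 8 = 1·7 + 1), so t ≡ 2·0 = 0 ≡ 0 (mod 7).
    Then x = 26 + 88·0 = 26, valid modulo lcm(88, 7) = 616: x ≡ 26 (mod 616).
Verify: 26 mod 8 = 2 ✓, 26 mod 11 = 4 ✓, 26 mod 7 = 5 ✓.

x ≡ 26 (mod 616).


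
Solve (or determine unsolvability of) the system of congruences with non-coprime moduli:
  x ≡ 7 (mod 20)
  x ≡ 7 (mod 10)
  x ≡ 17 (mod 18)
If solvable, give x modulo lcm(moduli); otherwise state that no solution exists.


Moduli 20, 10, 18 are not pairwise coprime, so CRT works modulo lcm(m_i) when all pairwise compatibility conditions hold.
Pairwise compatibility: gcd(m_i, m_j) must divide a_i - a_j for every pair.
Merge one congruence at a time:
  Start: x ≡ 7 (mod 20).
  Combine with x ≡ 7 (mod 10): gcd(20, 10) = 10; 7 - 7 = 0, which IS divisible by 10, so compatible.
    Write x = 7 + 20·t and substitute into x ≡ 7 (mod 10): 20·t ≡ 7 − 7 = 0 (mod 10).
    Divide the congruence (and modulus) by g = 10: 2·t ≡ 0 (mod 1).
    Modulo 1 every t works; take t = 0.
    Then x = 7 + 20·0 = 7, valid modulo lcm(20, 10) = 20: x ≡ 7 (mod 20).
  Combine with x ≡ 17 (mod 18): gcd(20, 18) = 2; 17 - 7 = 10, which IS divisible by 2, so compatible.
    Write x = 7 + 20·t and substitute into x ≡ 17 (mod 18): 20·t ≡ 17 − 7 = 10 (mod 18).
    Divide the congruence (and modulus) by g = 2: 10·t ≡ 5 (mod 9).
    Reduce coefficients mod 9: 1·t ≡ 5 (mod 9).
    So t ≡ 5 (mod 9).
    Then x = 7 + 20·5 = 107, valid modulo lcm(20, 18) = 180: x ≡ 107 (mod 180).
Verify: 107 mod 20 = 7, 107 mod 10 = 7, 107 mod 18 = 17.

x ≡ 107 (mod 180).


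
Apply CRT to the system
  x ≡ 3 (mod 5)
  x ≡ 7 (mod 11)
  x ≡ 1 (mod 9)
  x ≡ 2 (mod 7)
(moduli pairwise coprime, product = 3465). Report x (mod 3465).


Product of moduli M = 5 · 11 · 9 · 7 = 3465.
Merge one congruence at a time:
  Start: x ≡ 3 (mod 5).
  Combine with x ≡ 7 (mod 11); new modulus lcm = 55.
    Write x = 3 + 5·t and substitute into x ≡ 7 (mod 11): 5·t ≡ 7 − 3 = 4 (mod 11).
    The inverse of 5 mod 11 is 9 (since 5·9 = 45 = 4·11 + 1), so t ≡ 9·4 = 36 ≡ 3 (mod 11).
    Then x = 3 + 5·3 = 18, valid modulo lcm(5, 11) = 55: x ≡ 18 (mod 55).
  Combine with x ≡ 1 (mod 9); new modulus lcm = 495.
    Write x = 18 + 55·t and substitute into x ≡ 1 (mod 9): 55·t ≡ 1 − 18 = -17 (mod 9).
    Reduce coefficients mod 9: 1·t ≡ 1 (mod 9).
    So t ≡ 1 (mod 9).
    Then x = 18 + 55·1 = 73, valid modulo lcm(55, 9) = 495: x ≡ 73 (mod 495).
  Combine with x ≡ 2 (mod 7); new modulus lcm = 3465.
    Write x = 73 + 495·t and substitute into x ≡ 2 (mod 7): 495·t ≡ 2 − 73 = -71 (mod 7).
    Reduce coefficients mod 7: 5·t ≡ 6 (mod 7).
    The inverse of 5 mod 7 is 3 (since 5·3 = 15 = 2·7 + 1), so t ≡ 3·6 = 18 ≡ 4 (mod 7).
    Then x = 73 + 495·4 = 2053, valid modulo lcm(495, 7) = 3465: x ≡ 2053 (mod 3465).
Verify against each original: 2053 mod 5 = 3, 2053 mod 11 = 7, 2053 mod 9 = 1, 2053 mod 7 = 2.

x ≡ 2053 (mod 3465).


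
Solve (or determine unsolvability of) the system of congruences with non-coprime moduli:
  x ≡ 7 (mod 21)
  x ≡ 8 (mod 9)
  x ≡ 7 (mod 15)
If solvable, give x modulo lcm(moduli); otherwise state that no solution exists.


Moduli 21, 9, 15 are not pairwise coprime, so CRT works modulo lcm(m_i) when all pairwise compatibility conditions hold.
Pairwise compatibility: gcd(m_i, m_j) must divide a_i - a_j for every pair.
Merge one congruence at a time:
  Start: x ≡ 7 (mod 21).
  Combine with x ≡ 8 (mod 9): gcd(21, 9) = 3, and 8 - 7 = 1 is NOT divisible by 3.
    ⇒ system is inconsistent (no integer solution).

No solution (the system is inconsistent).


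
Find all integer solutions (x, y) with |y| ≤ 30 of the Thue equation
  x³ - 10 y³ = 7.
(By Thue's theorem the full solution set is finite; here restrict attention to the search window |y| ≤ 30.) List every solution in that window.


The equation is x³ - 10y³ = 7. For fixed y, x³ = 10·y³ + 7, so a solution requires the RHS to be a perfect cube.
Strategy: iterate y from -30 to 30, compute RHS = 10·y³ + 7, and check whether it is a (positive or negative) perfect cube.
Check small values of y:
  y = 0: RHS = 7 is not a perfect cube.
  y = 1: RHS = 17 is not a perfect cube.
  y = -1: RHS = -3 is not a perfect cube.
  y = 2: RHS = 87 is not a perfect cube.
  y = -2: RHS = -73 is not a perfect cube.
  y = 3: RHS = 277 is not a perfect cube.
  y = -3: RHS = -263 is not a perfect cube.
Continuing the search up to |y| = 30 finds no solutions either.
No (x, y) in the scanned range satisfies the equation.

No integer solutions with |y| ≤ 30.


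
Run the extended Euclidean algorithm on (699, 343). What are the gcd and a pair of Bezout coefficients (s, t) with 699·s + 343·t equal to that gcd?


Euclidean algorithm on (699, 343) — divide until remainder is 0:
  699 = 2 · 343 + 13
  343 = 26 · 13 + 5
  13 = 2 · 5 + 3
  5 = 1 · 3 + 2
  3 = 1 · 2 + 1
  2 = 2 · 1 + 0
gcd(699, 343) = 1.
Track Bezout coefficients alongside the remainders: start with r₀ = 699 = a·1 + b·0 (s = 1, t = 0) and r₁ = 343 = a·0 + b·1 (s = 0, t = 1); each new remainder r_{k+1} = r_{k-1} − q_k·r_k inherits s_{k+1} = s_{k-1} − q_k·s_k, t_{k+1} = t_{k-1} − q_k·t_k, so r_k = a·s_k + b·t_k at every step:
  q = 2: r = 13, s = 1 − 2·0 = 1, t = 0 − 2·1 = -2  (check: 699·1 + 343·(-2) = 13)
  q = 26: r = 5, s = 0 − 26·1 = -26, t = 1 − 26·(-2) = 53  (check: 699·(-26) + 343·53 = 5)
  q = 2: r = 3, s = 1 − 2·(-26) = 53, t = -2 − 2·53 = -108  (check: 699·53 + 343·(-108) = 3)
  q = 1: r = 2, s = -26 − 1·53 = -79, t = 53 − 1·(-108) = 161  (check: 699·(-79) + 343·161 = 2)
  q = 1: r = 1, s = 53 − 1·(-79) = 132, t = -108 − 1·161 = -269  (check: 699·132 + 343·(-269) = 1)
The row with r = 1 (the gcd) gives the Bezout coefficients s = 132, t = -269.
Result: 699 · (132) + 343 · (-269) = 1.

gcd(699, 343) = 1; s = 132, t = -269 (check: 699·132 + 343·(-269) = 1).


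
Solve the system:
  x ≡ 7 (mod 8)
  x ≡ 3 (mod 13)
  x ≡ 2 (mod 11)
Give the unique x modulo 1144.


Moduli 8, 13, 11 are pairwise coprime; by CRT there is a unique solution modulo M = 8 · 13 · 11 = 1144.
Solve pairwise, accumulating the modulus:
  Start with x ≡ 7 (mod 8).
  Combine with x ≡ 3 (mod 13): since gcd(8, 13) = 1, we get a unique residue mod 104.
    Write x = 7 + 8·t and substitute into x ≡ 3 (mod 13): 8·t ≡ 3 − 7 = -4 (mod 13).
    Reduce coefficients mod 13: 8·t ≡ 9 (mod 13).
    The inverse of 8 mod 13 is 5 (since 8·5 = 40 = 3·13 + 1), so t ≡ 5·9 = 45 ≡ 6 (mod 13).
    Then x = 7 + 8·6 = 55, valid modulo lcm(8, 13) = 104: x ≡ 55 (mod 104).
  Combine with x ≡ 2 (mod 11): since gcd(104, 11) = 1, we get a unique residue mod 1144.
    Write x = 55 + 104·t and substitute into x ≡ 2 (mod 11): 104·t ≡ 2 − 55 = -53 (mod 11).
    Reduce coefficients mod 11: 5·t ≡ 2 (mod 11).
    The inverse of 5 mod 11 is 9 (since 5·9 = 45 = 4·11 + 1), so t ≡ 9·2 = 18 ≡ 7 (mod 11).
    Then x = 55 + 104·7 = 783, valid modulo lcm(104, 11) = 1144: x ≡ 783 (mod 1144).
Verify: 783 mod 8 = 7 ✓, 783 mod 13 = 3 ✓, 783 mod 11 = 2 ✓.

x ≡ 783 (mod 1144).


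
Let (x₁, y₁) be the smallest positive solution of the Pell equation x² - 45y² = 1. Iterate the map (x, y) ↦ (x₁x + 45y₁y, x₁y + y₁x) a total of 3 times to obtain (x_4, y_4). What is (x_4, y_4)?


Step 1: Find the fundamental solution (x₁, y₁) of x² - 45y² = 1.
  Expand √45 as a continued fraction. a₀ = ⌊√45⌋ = 6; iterate m_{k+1} = d_k·a_k − m_k, d_{k+1} = (45 − m_{k+1}²)/d_k, a_{k+1} = ⌊(a₀ + m_{k+1})/d_{k+1}⌋ (starting m₀ = 0, d₀ = 1), with convergents p_k = a_k·p_{k-1} + p_{k-2}, q_k = a_k·q_{k-1} + q_{k-2} (p₋₁ = 1, q₋₁ = 0):
  k = 0: a₀ = 6; p₀/q₀ = 6/1; p₀² − 45·q₀² = 36 − 45 = -9.
  k = 1: m = 6, d = 9, a = ⌊(6 + 6)/9⌋ = 1; p/q = (1·6 + 1)/(1·1 + 0) = 7/1; p² − 45·q² = 49 − 45 = 4.
  k = 2: m = 3, d = 4, a = ⌊(6 + 3)/4⌋ = 2; p/q = (2·7 + 6)/(2·1 + 1) = 20/3; p² − 45·q² = 400 − 405 = -5.
  k = 3: m = 5, d = 5, a = ⌊(6 + 5)/5⌋ = 2; p/q = (2·20 + 7)/(2·3 + 1) = 47/7; p² − 45·q² = 2209 − 2205 = 4.
  k = 4: m = 5, d = 4, a = ⌊(6 + 5)/4⌋ = 2; p/q = (2·47 + 20)/(2·7 + 3) = 114/17; p² − 45·q² = 12996 − 13005 = -9.
  k = 5: m = 3, d = 9, a = ⌊(6 + 3)/9⌋ = 1; p/q = (1·114 + 47)/(1·17 + 7) = 161/24; p² − 45·q² = 25921 − 25920 = 1.
  The first convergent with p² − 45·q² = 1 gives the fundamental solution (x₁, y₁) = (161, 24).
Step 2: Apply the recurrence (x_{n+1}, y_{n+1}) = (x₁x_n + 45y₁y_n, x₁y_n + y₁x_n) repeatedly.
  From (x_1, y_1) = (161, 24): x_2 = 161·161 + 45·24·24 = 51841; y_2 = 161·24 + 24·161 = 7728.
  From (x_2, y_2) = (51841, 7728): x_3 = 161·51841 + 45·24·7728 = 16692641; y_3 = 161·7728 + 24·51841 = 2488392.
  From (x_3, y_3) = (16692641, 2488392): x_4 = 161·16692641 + 45·24·2488392 = 5374978561; y_4 = 161·2488392 + 24·16692641 = 801254496.
Step 3: Verify x_4² - 45·y_4² = 28890394531209630721 - 28890394531209630720 = 1 (should be 1). ✓

(x_1, y_1) = (161, 24); (x_4, y_4) = (5374978561, 801254496).


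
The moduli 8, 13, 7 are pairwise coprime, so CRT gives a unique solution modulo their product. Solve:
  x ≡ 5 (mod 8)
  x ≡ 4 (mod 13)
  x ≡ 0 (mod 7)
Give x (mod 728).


Moduli 8, 13, 7 are pairwise coprime; by CRT there is a unique solution modulo M = 8 · 13 · 7 = 728.
Solve pairwise, accumulating the modulus:
  Start with x ≡ 5 (mod 8).
  Combine with x ≡ 4 (mod 13): since gcd(8, 13) = 1, we get a unique residue mod 104.
    Write x = 5 + 8·t and substitute into x ≡ 4 (mod 13): 8·t ≡ 4 − 5 = -1 (mod 13).
    Reduce coefficients mod 13: 8·t ≡ 12 (mod 13).
    The inverse of 8 mod 13 is 5 (since 8·5 = 40 = 3·13 + 1), so t ≡ 5·12 = 60 ≡ 8 (mod 13).
    Then x = 5 + 8·8 = 69, valid modulo lcm(8, 13) = 104: x ≡ 69 (mod 104).
  Combine with x ≡ 0 (mod 7): since gcd(104, 7) = 1, we get a unique residue mod 728.
    Write x = 69 + 104·t and substitute into x ≡ 0 (mod 7): 104·t ≡ 0 − 69 = -69 (mod 7).
    Reduce coefficients mod 7: 6·t ≡ 1 (mod 7).
    The inverse of 6 mod 7 is 6 (since 6·6 = 36 = 5·7 + 1), so t ≡ 6·1 = 6 ≡ 6 (mod 7).
    Then x = 69 + 104·6 = 693, valid modulo lcm(104, 7) = 728: x ≡ 693 (mod 728).
Verify: 693 mod 8 = 5 ✓, 693 mod 13 = 4 ✓, 693 mod 7 = 0 ✓.

x ≡ 693 (mod 728).


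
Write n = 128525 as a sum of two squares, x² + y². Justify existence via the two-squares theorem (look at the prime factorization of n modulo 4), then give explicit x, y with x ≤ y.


Step 1: Factor n = 128525 = 5^2 · 53 · 97.
Step 2: Check the mod-4 condition on each prime factor: 5 ≡ 1 (mod 4), exponent 2; 53 ≡ 1 (mod 4), exponent 1; 97 ≡ 1 (mod 4), exponent 1.
All primes ≡ 3 (mod 4) appear to even exponent (or don't appear), so by the two-squares theorem n IS expressible as a sum of two squares.
Step 3: Build a representation. Group n = k² · m with k = 5 and m = 53 · 97 = 5141 (a product of primes ≡ 1 (mod 4)); a representation of m scales to one of n via (k·x)² + (k·y)² = k²(x² + y²). Each prime p ≡ 1 (mod 4) is itself a sum of two squares; find a² by testing p − a² for a perfect square:
  53: 53 − 1² = 52, 53 − 2² = 49 = 7² ⇒ 53 = 2² + 7².
  97: 97 − 1² = 96, 97 − 2² = 93, 97 − 3² = 88, 97 − 4² = 81 = 9² ⇒ 97 = 4² + 9².
  Combine using the Brahmagupta–Fibonacci identity (a² + b²)(c² + d²) = (ac − bd)² + (ad + bc)² = (ac + bd)² + (ad − bc)²:
  53 · 97 = 5141: from (2² + 7²)(4² + 9²), take (2·4 − 7·9, 2·9 + 7·4) = (8 − 63, 18 + 28) = (-55, 46); dropping signs (only squares matter) gives (55, 46); check 55² + 46² = 3025 + 2116 = 5141 ✓.
  Scale by k = 5: (5·55, 5·46) = (275, 230).
Step 4: Order so x ≤ y and verify: 230² + 275² = 52900 + 75625 = 128525 = n. ✓

n = 128525 = 230² + 275² (one valid representation with x ≤ y).


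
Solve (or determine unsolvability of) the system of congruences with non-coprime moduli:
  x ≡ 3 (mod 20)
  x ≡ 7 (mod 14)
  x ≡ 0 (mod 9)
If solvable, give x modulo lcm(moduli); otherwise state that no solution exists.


Moduli 20, 14, 9 are not pairwise coprime, so CRT works modulo lcm(m_i) when all pairwise compatibility conditions hold.
Pairwise compatibility: gcd(m_i, m_j) must divide a_i - a_j for every pair.
Merge one congruence at a time:
  Start: x ≡ 3 (mod 20).
  Combine with x ≡ 7 (mod 14): gcd(20, 14) = 2; 7 - 3 = 4, which IS divisible by 2, so compatible.
    Write x = 3 + 20·t and substitute into x ≡ 7 (mod 14): 20·t ≡ 7 − 3 = 4 (mod 14).
    Divide the congruence (and modulus) by g = 2: 10·t ≡ 2 (mod 7).
    Reduce coefficients mod 7: 3·t ≡ 2 (mod 7).
    The inverse of 3 mod 7 is 5 (since 3·5 = 15 = 2·7 + 1), so t ≡ 5·2 = 10 ≡ 3 (mod 7).
    Then x = 3 + 20·3 = 63, valid modulo lcm(20, 14) = 140: x ≡ 63 (mod 140).
  Combine with x ≡ 0 (mod 9): gcd(140, 9) = 1; 0 - 63 = -63, which IS divisible by 1, so compatible.
    Write x = 63 + 140·t and substitute into x ≡ 0 (mod 9): 140·t ≡ 0 − 63 = -63 (mod 9).
    Reduce coefficients mod 9: 5·t ≡ 0 (mod 9).
    The inverse of 5 mod 9 is 2 (since 5·2 = 10 = 1·9 + 1), so t ≡ 2·0 = 0 ≡ 0 (mod 9).
    Then x = 63 + 140·0 = 63, valid modulo lcm(140, 9) = 1260: x ≡ 63 (mod 1260).
Verify: 63 mod 20 = 3, 63 mod 14 = 7, 63 mod 9 = 0.

x ≡ 63 (mod 1260).


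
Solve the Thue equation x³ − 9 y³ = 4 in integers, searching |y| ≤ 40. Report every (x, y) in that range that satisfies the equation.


The equation is x³ - 9y³ = 4. For fixed y, x³ = 9·y³ + 4, so a solution requires the RHS to be a perfect cube.
Strategy: iterate y from -40 to 40, compute RHS = 9·y³ + 4, and check whether it is a (positive or negative) perfect cube.
Check small values of y:
  y = 0: RHS = 4 is not a perfect cube.
  y = 1: RHS = 13 is not a perfect cube.
  y = -1: RHS = -5 is not a perfect cube.
  y = 2: RHS = 76 is not a perfect cube.
  y = -2: RHS = -68 is not a perfect cube.
  y = 3: RHS = 247 is not a perfect cube.
  y = -3: RHS = -239 is not a perfect cube.
Continuing the search up to |y| = 40 finds no solutions either.
No (x, y) in the scanned range satisfies the equation.

No integer solutions with |y| ≤ 40.


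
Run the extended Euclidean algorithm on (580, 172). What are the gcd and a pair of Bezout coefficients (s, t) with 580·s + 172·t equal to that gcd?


Euclidean algorithm on (580, 172) — divide until remainder is 0:
  580 = 3 · 172 + 64
  172 = 2 · 64 + 44
  64 = 1 · 44 + 20
  44 = 2 · 20 + 4
  20 = 5 · 4 + 0
gcd(580, 172) = 4.
Track Bezout coefficients alongside the remainders: start with r₀ = 580 = a·1 + b·0 (s = 1, t = 0) and r₁ = 172 = a·0 + b·1 (s = 0, t = 1); each new remainder r_{k+1} = r_{k-1} − q_k·r_k inherits s_{k+1} = s_{k-1} − q_k·s_k, t_{k+1} = t_{k-1} − q_k·t_k, so r_k = a·s_k + b·t_k at every step:
  q = 3: r = 64, s = 1 − 3·0 = 1, t = 0 − 3·1 = -3  (check: 580·1 + 172·(-3) = 64)
  q = 2: r = 44, s = 0 − 2·1 = -2, t = 1 − 2·(-3) = 7  (check: 580·(-2) + 172·7 = 44)
  q = 1: r = 20, s = 1 − 1·(-2) = 3, t = -3 − 1·7 = -10  (check: 580·3 + 172·(-10) = 20)
  q = 2: r = 4, s = -2 − 2·3 = -8, t = 7 − 2·(-10) = 27  (check: 580·(-8) + 172·27 = 4)
The row with r = 4 (the gcd) gives the Bezout coefficients s = -8, t = 27.
Result: 580 · (-8) + 172 · (27) = 4.

gcd(580, 172) = 4; s = -8, t = 27 (check: 580·(-8) + 172·27 = 4).


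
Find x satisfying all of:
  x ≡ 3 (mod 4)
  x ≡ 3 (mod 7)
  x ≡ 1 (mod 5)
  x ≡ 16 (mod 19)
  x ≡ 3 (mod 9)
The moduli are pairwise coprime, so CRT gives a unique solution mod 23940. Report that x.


Product of moduli M = 4 · 7 · 5 · 19 · 9 = 23940.
Merge one congruence at a time:
  Start: x ≡ 3 (mod 4).
  Combine with x ≡ 3 (mod 7); new modulus lcm = 28.
    Write x = 3 + 4·t and substitute into x ≡ 3 (mod 7): 4·t ≡ 3 − 3 = 0 (mod 7).
    The inverse of 4 mod 7 is 2 (since 4·2 = 8 = 1·7 + 1), so t ≡ 2·0 = 0 ≡ 0 (mod 7).
    Then x = 3 + 4·0 = 3, valid modulo lcm(4, 7) = 28: x ≡ 3 (mod 28).
  Combine with x ≡ 1 (mod 5); new modulus lcm = 140.
    Write x = 3 + 28·t and substitute into x ≡ 1 (mod 5): 28·t ≡ 1 − 3 = -2 (mod 5).
    Reduce coefficients mod 5: 3·t ≡ 3 (mod 5).
    The inverse of 3 mod 5 is 2 (since 3·2 = 6 = 1·5 + 1), so t ≡ 2·3 = 6 ≡ 1 (mod 5).
    Then x = 3 + 28·1 = 31, valid modulo lcm(28, 5) = 140: x ≡ 31 (mod 140).
  Combine with x ≡ 16 (mod 19); new modulus lcm = 2660.
    Write x = 31 + 140·t and substitute into x ≡ 16 (mod 19): 140·t ≡ 16 − 31 = -15 (mod 19).
    Reduce coefficients mod 19: 7·t ≡ 4 (mod 19).
    The inverse of 7 mod 19 is 11 (since 7·11 = 77 = 4·19 + 1), so t ≡ 11·4 = 44 ≡ 6 (mod 19).
    Then x = 31 + 140·6 = 871, valid modulo lcm(140, 19) = 2660: x ≡ 871 (mod 2660).
  Combine with x ≡ 3 (mod 9); new modulus lcm = 23940.
    Write x = 871 + 2660·t and substitute into x ≡ 3 (mod 9): 2660·t ≡ 3 − 871 = -868 (mod 9).
    Reduce coefficients mod 9: 5·t ≡ 5 (mod 9).
    The inverse of 5 mod 9 is 2 (since 5·2 = 10 = 1·9 + 1), so t ≡ 2·5 = 10 ≡ 1 (mod 9).
    Then x = 871 + 2660·1 = 3531, valid modulo lcm(2660, 9) = 23940: x ≡ 3531 (mod 23940).
Verify against each original: 3531 mod 4 = 3, 3531 mod 7 = 3, 3531 mod 5 = 1, 3531 mod 19 = 16, 3531 mod 9 = 3.

x ≡ 3531 (mod 23940).


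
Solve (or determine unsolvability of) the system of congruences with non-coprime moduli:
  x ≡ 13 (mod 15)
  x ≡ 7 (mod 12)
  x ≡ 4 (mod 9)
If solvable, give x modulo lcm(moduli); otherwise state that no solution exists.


Moduli 15, 12, 9 are not pairwise coprime, so CRT works modulo lcm(m_i) when all pairwise compatibility conditions hold.
Pairwise compatibility: gcd(m_i, m_j) must divide a_i - a_j for every pair.
Merge one congruence at a time:
  Start: x ≡ 13 (mod 15).
  Combine with x ≡ 7 (mod 12): gcd(15, 12) = 3; 7 - 13 = -6, which IS divisible by 3, so compatible.
    Write x = 13 + 15·t and substitute into x ≡ 7 (mod 12): 15·t ≡ 7 − 13 = -6 (mod 12).
    Divide the congruence (and modulus) by g = 3: 5·t ≡ -2 (mod 4).
    Reduce coefficients mod 4: 1·t ≡ 2 (mod 4).
    So t ≡ 2 (mod 4).
    Then x = 13 + 15·2 = 43, valid modulo lcm(15, 12) = 60: x ≡ 43 (mod 60).
  Combine with x ≡ 4 (mod 9): gcd(60, 9) = 3; 4 - 43 = -39, which IS divisible by 3, so compatible.
    Write x = 43 + 60·t and substitute into x ≡ 4 (mod 9): 60·t ≡ 4 − 43 = -39 (mod 9).
    Divide the congruence (and modulus) by g = 3: 20·t ≡ -13 (mod 3).
    Reduce coefficients mod 3: 2·t ≡ 2 (mod 3).
    The inverse of 2 mod 3 is 2 (since 2·2 = 4 = 1·3 + 1), so t ≡ 2·2 = 4 ≡ 1 (mod 3).
    Then x = 43 + 60·1 = 103, valid modulo lcm(60, 9) = 180: x ≡ 103 (mod 180).
Verify: 103 mod 15 = 13, 103 mod 12 = 7, 103 mod 9 = 4.

x ≡ 103 (mod 180).


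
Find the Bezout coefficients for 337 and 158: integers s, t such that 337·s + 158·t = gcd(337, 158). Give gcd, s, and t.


Euclidean algorithm on (337, 158) — divide until remainder is 0:
  337 = 2 · 158 + 21
  158 = 7 · 21 + 11
  21 = 1 · 11 + 10
  11 = 1 · 10 + 1
  10 = 10 · 1 + 0
gcd(337, 158) = 1.
Track Bezout coefficients alongside the remainders: start with r₀ = 337 = a·1 + b·0 (s = 1, t = 0) and r₁ = 158 = a·0 + b·1 (s = 0, t = 1); each new remainder r_{k+1} = r_{k-1} − q_k·r_k inherits s_{k+1} = s_{k-1} − q_k·s_k, t_{k+1} = t_{k-1} − q_k·t_k, so r_k = a·s_k + b·t_k at every step:
  q = 2: r = 21, s = 1 − 2·0 = 1, t = 0 − 2·1 = -2  (check: 337·1 + 158·(-2) = 21)
  q = 7: r = 11, s = 0 − 7·1 = -7, t = 1 − 7·(-2) = 15  (check: 337·(-7) + 158·15 = 11)
  q = 1: r = 10, s = 1 − 1·(-7) = 8, t = -2 − 1·15 = -17  (check: 337·8 + 158·(-17) = 10)
  q = 1: r = 1, s = -7 − 1·8 = -15, t = 15 − 1·(-17) = 32  (check: 337·(-15) + 158·32 = 1)
The row with r = 1 (the gcd) gives the Bezout coefficients s = -15, t = 32.
Result: 337 · (-15) + 158 · (32) = 1.

gcd(337, 158) = 1; s = -15, t = 32 (check: 337·(-15) + 158·32 = 1).


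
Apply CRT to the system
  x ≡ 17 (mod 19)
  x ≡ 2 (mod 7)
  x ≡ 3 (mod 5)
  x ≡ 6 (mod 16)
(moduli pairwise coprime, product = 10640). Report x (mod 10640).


Product of moduli M = 19 · 7 · 5 · 16 = 10640.
Merge one congruence at a time:
  Start: x ≡ 17 (mod 19).
  Combine with x ≡ 2 (mod 7); new modulus lcm = 133.
    Write x = 17 + 19·t and substitute into x ≡ 2 (mod 7): 19·t ≡ 2 − 17 = -15 (mod 7).
    Reduce coefficients mod 7: 5·t ≡ 6 (mod 7).
    The inverse of 5 mod 7 is 3 (since 5·3 = 15 = 2·7 + 1), so t ≡ 3·6 = 18 ≡ 4 (mod 7).
    Then x = 17 + 19·4 = 93, valid modulo lcm(19, 7) = 133: x ≡ 93 (mod 133).
  Combine with x ≡ 3 (mod 5); new modulus lcm = 665.
    Write x = 93 + 133·t and substitute into x ≡ 3 (mod 5): 133·t ≡ 3 − 93 = -90 (mod 5).
    Reduce coefficients mod 5: 3·t ≡ 0 (mod 5).
    The inverse of 3 mod 5 is 2 (since 3·2 = 6 = 1·5 + 1), so t ≡ 2·0 = 0 ≡ 0 (mod 5).
    Then x = 93 + 133·0 = 93, valid modulo lcm(133, 5) = 665: x ≡ 93 (mod 665).
  Combine with x ≡ 6 (mod 16); new modulus lcm = 10640.
    Write x = 93 + 665·t and substitute into x ≡ 6 (mod 16): 665·t ≡ 6 − 93 = -87 (mod 16).
    Reduce coefficients mod 16: 9·t ≡ 9 (mod 16).
    The inverse of 9 mod 16 is 9 (since 9·9 = 81 = 5·16 + 1), so t ≡ 9·9 = 81 ≡ 1 (mod 16).
    Then x = 93 + 665·1 = 758, valid modulo lcm(665, 16) = 10640: x ≡ 758 (mod 10640).
Verify against each original: 758 mod 19 = 17, 758 mod 7 = 2, 758 mod 5 = 3, 758 mod 16 = 6.

x ≡ 758 (mod 10640).


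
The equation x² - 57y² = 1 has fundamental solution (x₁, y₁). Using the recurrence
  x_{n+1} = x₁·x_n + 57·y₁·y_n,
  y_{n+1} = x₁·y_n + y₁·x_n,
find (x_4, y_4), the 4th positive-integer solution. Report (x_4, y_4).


Step 1: Find the fundamental solution (x₁, y₁) of x² - 57y² = 1.
  Expand √57 as a continued fraction. a₀ = ⌊√57⌋ = 7; iterate m_{k+1} = d_k·a_k − m_k, d_{k+1} = (57 − m_{k+1}²)/d_k, a_{k+1} = ⌊(a₀ + m_{k+1})/d_{k+1}⌋ (starting m₀ = 0, d₀ = 1), with convergents p_k = a_k·p_{k-1} + p_{k-2}, q_k = a_k·q_{k-1} + q_{k-2} (p₋₁ = 1, q₋₁ = 0):
  k = 0: a₀ = 7; p₀/q₀ = 7/1; p₀² − 57·q₀² = 49 − 57 = -8.
  k = 1: m = 7, d = 8, a = ⌊(7 + 7)/8⌋ = 1; p/q = (1·7 + 1)/(1·1 + 0) = 8/1; p² − 57·q² = 64 − 57 = 7.
  k = 2: m = 1, d = 7, a = ⌊(7 + 1)/7⌋ = 1; p/q = (1·8 + 7)/(1·1 + 1) = 15/2; p² − 57·q² = 225 − 228 = -3.
  k = 3: m = 6, d = 3, a = ⌊(7 + 6)/3⌋ = 4; p/q = (4·15 + 8)/(4·2 + 1) = 68/9; p² − 57·q² = 4624 − 4617 = 7.
  k = 4: m = 6, d = 7, a = ⌊(7 + 6)/7⌋ = 1; p/q = (1·68 + 15)/(1·9 + 2) = 83/11; p² − 57·q² = 6889 − 6897 = -8.
  k = 5: m = 1, d = 8, a = ⌊(7 + 1)/8⌋ = 1; p/q = (1·83 + 68)/(1·11 + 9) = 151/20; p² − 57·q² = 22801 − 22800 = 1.
  The first convergent with p² − 57·q² = 1 gives the fundamental solution (x₁, y₁) = (151, 20).
Step 2: Apply the recurrence (x_{n+1}, y_{n+1}) = (x₁x_n + 57y₁y_n, x₁y_n + y₁x_n) repeatedly.
  From (x_1, y_1) = (151, 20): x_2 = 151·151 + 57·20·20 = 45601; y_2 = 151·20 + 20·151 = 6040.
  From (x_2, y_2) = (45601, 6040): x_3 = 151·45601 + 57·20·6040 = 13771351; y_3 = 151·6040 + 20·45601 = 1824060.
  From (x_3, y_3) = (13771351, 1824060): x_4 = 151·13771351 + 57·20·1824060 = 4158902401; y_4 = 151·1824060 + 20·13771351 = 550860080.
Step 3: Verify x_4² - 57·y_4² = 17296469181043564801 - 17296469181043564800 = 1 (should be 1). ✓

(x_1, y_1) = (151, 20); (x_4, y_4) = (4158902401, 550860080).


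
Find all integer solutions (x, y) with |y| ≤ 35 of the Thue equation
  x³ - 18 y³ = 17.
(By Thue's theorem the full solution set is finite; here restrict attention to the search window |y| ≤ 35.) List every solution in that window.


The equation is x³ - 18y³ = 17. For fixed y, x³ = 18·y³ + 17, so a solution requires the RHS to be a perfect cube.
Strategy: iterate y from -35 to 35, compute RHS = 18·y³ + 17, and check whether it is a (positive or negative) perfect cube.
Check small values of y:
  y = 0: RHS = 17 is not a perfect cube.
  y = 1: RHS = 35 is not a perfect cube.
  y = -1: RHS = -1 = (-1)³ ⇒ x = -1 works.
  y = 2: RHS = 161 is not a perfect cube.
  y = -2: RHS = -127 is not a perfect cube.
  y = 3: RHS = 503 is not a perfect cube.
  y = -3: RHS = -469 is not a perfect cube.
Continuing the search up to |y| = 35 finds no further solutions beyond those listed.
Collected solutions: (-1, -1).

Solutions (with |y| ≤ 35): (-1, -1).


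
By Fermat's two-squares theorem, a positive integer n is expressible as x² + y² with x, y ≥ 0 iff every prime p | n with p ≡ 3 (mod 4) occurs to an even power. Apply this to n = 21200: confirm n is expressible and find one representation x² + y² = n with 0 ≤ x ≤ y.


Step 1: Factor n = 21200 = 2^4 · 5^2 · 53.
Step 2: Check the mod-4 condition on each prime factor: 2 = 2 (special); 5 ≡ 1 (mod 4), exponent 2; 53 ≡ 1 (mod 4), exponent 1.
All primes ≡ 3 (mod 4) appear to even exponent (or don't appear), so by the two-squares theorem n IS expressible as a sum of two squares.
Step 3: Build a representation. Group n = k² · m with k = 4 and m = 5 · 5 · 53 = 1325 (a product of primes ≡ 1 (mod 4)); a representation of m scales to one of n via (k·x)² + (k·y)² = k²(x² + y²). Each prime p ≡ 1 (mod 4) is itself a sum of two squares; find a² by testing p − a² for a perfect square:
  5: 5 − 1² = 4 = 2² ⇒ 5 = 1² + 2².
  53: 53 − 1² = 52, 53 − 2² = 49 = 7² ⇒ 53 = 2² + 7².
  Combine using the Brahmagupta–Fibonacci identity (a² + b²)(c² + d²) = (ac − bd)² + (ad + bc)² = (ac + bd)² + (ad − bc)²:
  5 · 5 = 25: from (1² + 2²)(1² + 2²), take (1·1 − 2·2, 1·2 + 2·1) = (1 − 4, 2 + 2) = (-3, 4); dropping signs (only squares matter) gives (3, 4); check 3² + 4² = 9 + 16 = 25 ✓.
  25 · 53 = 1325: from (3² + 4²)(2² + 7²), take (3·2 − 4·7, 3·7 + 4·2) = (6 − 28, 21 + 8) = (-22, 29); dropping signs (only squares matter) gives (22, 29); check 22² + 29² = 484 + 841 = 1325 ✓.
  Scale by k = 4: (4·22, 4·29) = (88, 116).
Step 4: Order so x ≤ y and verify: 88² + 116² = 7744 + 13456 = 21200 = n. ✓

n = 21200 = 88² + 116² (one valid representation with x ≤ y).


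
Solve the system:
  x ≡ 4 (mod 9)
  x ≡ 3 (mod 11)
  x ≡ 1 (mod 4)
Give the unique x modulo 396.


Moduli 9, 11, 4 are pairwise coprime; by CRT there is a unique solution modulo M = 9 · 11 · 4 = 396.
Solve pairwise, accumulating the modulus:
  Start with x ≡ 4 (mod 9).
  Combine with x ≡ 3 (mod 11): since gcd(9, 11) = 1, we get a unique residue mod 99.
    Write x = 4 + 9·t and substitute into x ≡ 3 (mod 11): 9·t ≡ 3 − 4 = -1 (mod 11).
    Reduce coefficients mod 11: 9·t ≡ 10 (mod 11).
    The inverse of 9 mod 11 is 5 (since 9·5 = 45 = 4·11 + 1), so t ≡ 5·10 = 50 ≡ 6 (mod 11).
    Then x = 4 + 9·6 = 58, valid modulo lcm(9, 11) = 99: x ≡ 58 (mod 99).
  Combine with x ≡ 1 (mod 4): since gcd(99, 4) = 1, we get a unique residue mod 396.
    Write x = 58 + 99·t and substitute into x ≡ 1 (mod 4): 99·t ≡ 1 − 58 = -57 (mod 4).
    Reduce coefficients mod 4: 3·t ≡ 3 (mod 4).
    The inverse of 3 mod 4 is 3 (since 3·3 = 9 = 2·4 + 1), so t ≡ 3·3 = 9 ≡ 1 (mod 4).
    Then x = 58 + 99·1 = 157, valid modulo lcm(99, 4) = 396: x ≡ 157 (mod 396).
Verify: 157 mod 9 = 4 ✓, 157 mod 11 = 3 ✓, 157 mod 4 = 1 ✓.

x ≡ 157 (mod 396).


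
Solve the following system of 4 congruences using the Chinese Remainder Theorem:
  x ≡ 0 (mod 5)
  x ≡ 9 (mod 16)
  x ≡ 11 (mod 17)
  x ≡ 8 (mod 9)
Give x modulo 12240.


Product of moduli M = 5 · 16 · 17 · 9 = 12240.
Merge one congruence at a time:
  Start: x ≡ 0 (mod 5).
  Combine with x ≡ 9 (mod 16); new modulus lcm = 80.
    Write x = 0 + 5·t and substitute into x ≡ 9 (mod 16): 5·t ≡ 9 − 0 = 9 (mod 16).
    The inverse of 5 mod 16 is 13 (since 5·13 = 65 = 4·16 + 1), so t ≡ 13·9 = 117 ≡ 5 (mod 16).
    Then x = 0 + 5·5 = 25, valid modulo lcm(5, 16) = 80: x ≡ 25 (mod 80).
  Combine with x ≡ 11 (mod 17); new modulus lcm = 1360.
    Write x = 25 + 80·t and substitute into x ≡ 11 (mod 17): 80·t ≡ 11 − 25 = -14 (mod 17).
    Reduce coefficients mod 17: 12·t ≡ 3 (mod 17).
    The inverse of 12 mod 17 is 10 (since 12·10 = 120 = 7·17 + 1), so t ≡ 10·3 = 30 ≡ 13 (mod 17).
    Then x = 25 + 80·13 = 1065, valid modulo lcm(80, 17) = 1360: x ≡ 1065 (mod 1360).
  Combine with x ≡ 8 (mod 9); new modulus lcm = 12240.
    Write x = 1065 + 1360·t and substitute into x ≡ 8 (mod 9): 1360·t ≡ 8 − 1065 = -1057 (mod 9).
    Reduce coefficients mod 9: 1·t ≡ 5 (mod 9).
    So t ≡ 5 (mod 9).
    Then x = 1065 + 1360·5 = 7865, valid modulo lcm(1360, 9) = 12240: x ≡ 7865 (mod 12240).
Verify against each original: 7865 mod 5 = 0, 7865 mod 16 = 9, 7865 mod 17 = 11, 7865 mod 9 = 8.

x ≡ 7865 (mod 12240).


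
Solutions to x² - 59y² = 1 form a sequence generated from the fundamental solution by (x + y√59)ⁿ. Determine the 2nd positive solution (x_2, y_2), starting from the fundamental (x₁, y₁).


Step 1: Find the fundamental solution (x₁, y₁) of x² - 59y² = 1.
  Expand √59 as a continued fraction. a₀ = ⌊√59⌋ = 7; iterate m_{k+1} = d_k·a_k − m_k, d_{k+1} = (59 − m_{k+1}²)/d_k, a_{k+1} = ⌊(a₀ + m_{k+1})/d_{k+1}⌋ (starting m₀ = 0, d₀ = 1), with convergents p_k = a_k·p_{k-1} + p_{k-2}, q_k = a_k·q_{k-1} + q_{k-2} (p₋₁ = 1, q₋₁ = 0):
  k = 0: a₀ = 7; p₀/q₀ = 7/1; p₀² − 59·q₀² = 49 − 59 = -10.
  k = 1: m = 7, d = 10, a = ⌊(7 + 7)/10⌋ = 1; p/q = (1·7 + 1)/(1·1 + 0) = 8/1; p² − 59·q² = 64 − 59 = 5.
  k = 2: m = 3, d = 5, a = ⌊(7 + 3)/5⌋ = 2; p/q = (2·8 + 7)/(2·1 + 1) = 23/3; p² − 59·q² = 529 − 531 = -2.
  k = 3: m = 7, d = 2, a = ⌊(7 + 7)/2⌋ = 7; p/q = (7·23 + 8)/(7·3 + 1) = 169/22; p² − 59·q² = 28561 − 28556 = 5.
  k = 4: m = 7, d = 5, a = ⌊(7 + 7)/5⌋ = 2; p/q = (2·169 + 23)/(2·22 + 3) = 361/47; p² − 59·q² = 130321 − 130331 = -10.
  k = 5: m = 3, d = 10, a = ⌊(7 + 3)/10⌋ = 1; p/q = (1·361 + 169)/(1·47 + 22) = 530/69; p² − 59·q² = 280900 − 280899 = 1.
  The first convergent with p² − 59·q² = 1 gives the fundamental solution (x₁, y₁) = (530, 69).
Step 2: Apply the recurrence (x_{n+1}, y_{n+1}) = (x₁x_n + 59y₁y_n, x₁y_n + y₁x_n) repeatedly.
  From (x_1, y_1) = (530, 69): x_2 = 530·530 + 59·69·69 = 561799; y_2 = 530·69 + 69·530 = 73140.
Step 3: Verify x_2² - 59·y_2² = 315618116401 - 315618116400 = 1 (should be 1). ✓

(x_1, y_1) = (530, 69); (x_2, y_2) = (561799, 73140).


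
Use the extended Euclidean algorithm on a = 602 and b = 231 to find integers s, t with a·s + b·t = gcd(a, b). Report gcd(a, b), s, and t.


Euclidean algorithm on (602, 231) — divide until remainder is 0:
  602 = 2 · 231 + 140
  231 = 1 · 140 + 91
  140 = 1 · 91 + 49
  91 = 1 · 49 + 42
  49 = 1 · 42 + 7
  42 = 6 · 7 + 0
gcd(602, 231) = 7.
Track Bezout coefficients alongside the remainders: start with r₀ = 602 = a·1 + b·0 (s = 1, t = 0) and r₁ = 231 = a·0 + b·1 (s = 0, t = 1); each new remainder r_{k+1} = r_{k-1} − q_k·r_k inherits s_{k+1} = s_{k-1} − q_k·s_k, t_{k+1} = t_{k-1} − q_k·t_k, so r_k = a·s_k + b·t_k at every step:
  q = 2: r = 140, s = 1 − 2·0 = 1, t = 0 − 2·1 = -2  (check: 602·1 + 231·(-2) = 140)
  q = 1: r = 91, s = 0 − 1·1 = -1, t = 1 − 1·(-2) = 3  (check: 602·(-1) + 231·3 = 91)
  q = 1: r = 49, s = 1 − 1·(-1) = 2, t = -2 − 1·3 = -5  (check: 602·2 + 231·(-5) = 49)
  q = 1: r = 42, s = -1 − 1·2 = -3, t = 3 − 1·(-5) = 8  (check: 602·(-3) + 231·8 = 42)
  q = 1: r = 7, s = 2 − 1·(-3) = 5, t = -5 − 1·8 = -13  (check: 602·5 + 231·(-13) = 7)
The row with r = 7 (the gcd) gives the Bezout coefficients s = 5, t = -13.
Result: 602 · (5) + 231 · (-13) = 7.

gcd(602, 231) = 7; s = 5, t = -13 (check: 602·5 + 231·(-13) = 7).


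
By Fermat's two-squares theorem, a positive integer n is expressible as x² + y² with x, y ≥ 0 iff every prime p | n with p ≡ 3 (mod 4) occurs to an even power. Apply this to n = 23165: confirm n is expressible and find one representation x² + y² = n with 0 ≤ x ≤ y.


Step 1: Factor n = 23165 = 5 · 41 · 113.
Step 2: Check the mod-4 condition on each prime factor: 5 ≡ 1 (mod 4), exponent 1; 41 ≡ 1 (mod 4), exponent 1; 113 ≡ 1 (mod 4), exponent 1.
All primes ≡ 3 (mod 4) appear to even exponent (or don't appear), so by the two-squares theorem n IS expressible as a sum of two squares.
Step 3: Build a representation. Here n = 5 · 41 · 113 is a product of primes ≡ 1 (mod 4). Each prime p ≡ 1 (mod 4) is itself a sum of two squares; find a² by testing p − a² for a perfect square:
  5: 5 − 1² = 4 = 2² ⇒ 5 = 1² + 2².
  41: 41 − 1² = 40, 41 − 2² = 37, 41 − 3² = 32, 41 − 4² = 25 = 5² ⇒ 41 = 4² + 5².
  113: 113 − 1² = 112, 113 − 2² = 109, 113 − 3² = 104, 113 − 4² = 97, 113 − 5² = 88, 113 − 6² = 77, 113 − 7² = 64 = 8² ⇒ 113 = 7² + 8².
  Combine using the Brahmagupta–Fibonacci identity (a² + b²)(c² + d²) = (ac − bd)² + (ad + bc)² = (ac + bd)² + (ad − bc)²:
  5 · 41 = 205: from (1² + 2²)(4² + 5²), take (1·4 − 2·5, 1·5 + 2·4) = (4 − 10, 5 + 8) = (-6, 13); dropping signs (only squares matter) gives (6, 13); check 6² + 13² = 36 + 169 = 205 ✓.
  205 · 113 = 23165: from (6² + 13²)(7² + 8²), take (6·7 − 13·8, 6·8 + 13·7) = (42 − 104, 48 + 91) = (-62, 139); dropping signs (only squares matter) gives (62, 139); check 62² + 139² = 3844 + 19321 = 23165 ✓.
Step 4: Order so x ≤ y and verify: 62² + 139² = 3844 + 19321 = 23165 = n. ✓

n = 23165 = 62² + 139² (one valid representation with x ≤ y).


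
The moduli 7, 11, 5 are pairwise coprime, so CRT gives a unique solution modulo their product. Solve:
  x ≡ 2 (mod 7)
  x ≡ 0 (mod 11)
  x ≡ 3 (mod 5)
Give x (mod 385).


Moduli 7, 11, 5 are pairwise coprime; by CRT there is a unique solution modulo M = 7 · 11 · 5 = 385.
Solve pairwise, accumulating the modulus:
  Start with x ≡ 2 (mod 7).
  Combine with x ≡ 0 (mod 11): since gcd(7, 11) = 1, we get a unique residue mod 77.
    Write x = 2 + 7·t and substitute into x ≡ 0 (mod 11): 7·t ≡ 0 − 2 = -2 (mod 11).
    Reduce coefficients mod 11: 7·t ≡ 9 (mod 11).
    The inverse of 7 mod 11 is 8 (since 7·8 = 56 = 5·11 + 1), so t ≡ 8·9 = 72 ≡ 6 (mod 11).
    Then x = 2 + 7·6 = 44, valid modulo lcm(7, 11) = 77: x ≡ 44 (mod 77).
  Combine with x ≡ 3 (mod 5): since gcd(77, 5) = 1, we get a unique residue mod 385.
    Write x = 44 + 77·t and substitute into x ≡ 3 (mod 5): 77·t ≡ 3 − 44 = -41 (mod 5).
    Reduce coefficients mod 5: 2·t ≡ 4 (mod 5).
    The inverse of 2 mod 5 is 3 (since 2·3 = 6 = 1·5 + 1), so t ≡ 3·4 = 12 ≡ 2 (mod 5).
    Then x = 44 + 77·2 = 198, valid modulo lcm(77, 5) = 385: x ≡ 198 (mod 385).
Verify: 198 mod 7 = 2 ✓, 198 mod 11 = 0 ✓, 198 mod 5 = 3 ✓.

x ≡ 198 (mod 385).
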